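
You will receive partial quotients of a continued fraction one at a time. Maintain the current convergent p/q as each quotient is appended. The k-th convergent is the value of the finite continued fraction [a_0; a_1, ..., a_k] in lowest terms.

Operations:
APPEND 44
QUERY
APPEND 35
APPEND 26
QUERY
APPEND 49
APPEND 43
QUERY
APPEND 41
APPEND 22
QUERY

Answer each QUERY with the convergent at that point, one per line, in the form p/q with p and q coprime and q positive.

APPEND 44: p_0 = 44·1 + 0 = 44, q_0 = 44·0 + 1 = 1 → 44/1
APPEND 35: p_1 = 35·44 + 1 = 1541, q_1 = 35·1 + 0 = 35 → 1541/35
APPEND 26: p_2 = 26·1541 + 44 = 40110, q_2 = 26·35 + 1 = 911 → 40110/911
APPEND 49: p_3 = 49·40110 + 1541 = 1966931, q_3 = 49·911 + 35 = 44674 → 1966931/44674
APPEND 43: p_4 = 43·1966931 + 40110 = 84618143, q_4 = 43·44674 + 911 = 1921893 → 84618143/1921893
APPEND 41: p_5 = 41·84618143 + 1966931 = 3471310794, q_5 = 41·1921893 + 44674 = 78842287 → 3471310794/78842287
APPEND 22: p_6 = 22·3471310794 + 84618143 = 76453455611, q_6 = 22·78842287 + 1921893 = 1736452207 → 76453455611/1736452207

44/1
40110/911
84618143/1921893
76453455611/1736452207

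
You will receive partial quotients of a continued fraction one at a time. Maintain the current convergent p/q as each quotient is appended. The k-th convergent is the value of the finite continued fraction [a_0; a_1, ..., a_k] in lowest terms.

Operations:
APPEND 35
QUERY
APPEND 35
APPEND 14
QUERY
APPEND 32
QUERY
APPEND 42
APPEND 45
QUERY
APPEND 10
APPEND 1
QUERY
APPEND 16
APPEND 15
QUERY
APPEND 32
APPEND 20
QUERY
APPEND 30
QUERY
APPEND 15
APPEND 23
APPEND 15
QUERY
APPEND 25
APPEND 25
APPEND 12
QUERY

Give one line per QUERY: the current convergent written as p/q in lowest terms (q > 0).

APPEND 35: p_0 = 35·1 + 0 = 35, q_0 = 35·0 + 1 = 1 → 35/1
APPEND 35: p_1 = 35·35 + 1 = 1226, q_1 = 35·1 + 0 = 35 → 1226/35
APPEND 14: p_2 = 14·1226 + 35 = 17199, q_2 = 14·35 + 1 = 491 → 17199/491
APPEND 32: p_3 = 32·17199 + 1226 = 551594, q_3 = 32·491 + 35 = 15747 → 551594/15747
APPEND 42: p_4 = 42·551594 + 17199 = 23184147, q_4 = 42·15747 + 491 = 661865 → 23184147/661865
APPEND 45: p_5 = 45·23184147 + 551594 = 1043838209, q_5 = 45·661865 + 15747 = 29799672 → 1043838209/29799672
APPEND 10: p_6 = 10·1043838209 + 23184147 = 10461566237, q_6 = 10·29799672 + 661865 = 298658585 → 10461566237/298658585
APPEND 1: p_7 = 1·10461566237 + 1043838209 = 11505404446, q_7 = 1·298658585 + 29799672 = 328458257 → 11505404446/328458257
APPEND 16: p_8 = 16·11505404446 + 10461566237 = 194548037373, q_8 = 16·328458257 + 298658585 = 5553990697 → 194548037373/5553990697
APPEND 15: p_9 = 15·194548037373 + 11505404446 = 2929725965041, q_9 = 15·5553990697 + 328458257 = 83638318712 → 2929725965041/83638318712
APPEND 32: p_10 = 32·2929725965041 + 194548037373 = 93945778918685, q_10 = 32·83638318712 + 5553990697 = 2681980189481 → 93945778918685/2681980189481
APPEND 20: p_11 = 20·93945778918685 + 2929725965041 = 1881845304338741, q_11 = 20·2681980189481 + 83638318712 = 53723242108332 → 1881845304338741/53723242108332
APPEND 30: p_12 = 30·1881845304338741 + 93945778918685 = 56549304909080915, q_12 = 30·53723242108332 + 2681980189481 = 1614379243439441 → 56549304909080915/1614379243439441
APPEND 15: p_13 = 15·56549304909080915 + 1881845304338741 = 850121418940552466, q_13 = 15·1614379243439441 + 53723242108332 = 24269411893699947 → 850121418940552466/24269411893699947
APPEND 23: p_14 = 23·850121418940552466 + 56549304909080915 = 19609341940541787633, q_14 = 23·24269411893699947 + 1614379243439441 = 559810852798538222 → 19609341940541787633/559810852798538222
APPEND 15: p_15 = 15·19609341940541787633 + 850121418940552466 = 294990250527067366961, q_15 = 15·559810852798538222 + 24269411893699947 = 8421432203871773277 → 294990250527067366961/8421432203871773277
APPEND 25: p_16 = 25·294990250527067366961 + 19609341940541787633 = 7394365605117225961658, q_16 = 25·8421432203871773277 + 559810852798538222 = 211095615949592870147 → 7394365605117225961658/211095615949592870147
APPEND 25: p_17 = 25·7394365605117225961658 + 294990250527067366961 = 185154130378457716408411, q_17 = 25·211095615949592870147 + 8421432203871773277 = 5285811830943693526952 → 185154130378457716408411/5285811830943693526952
APPEND 12: p_18 = 12·185154130378457716408411 + 7394365605117225961658 = 2229243930146609822862590, q_18 = 12·5285811830943693526952 + 211095615949592870147 = 63640837587273915193571 → 2229243930146609822862590/63640837587273915193571

35/1
17199/491
551594/15747
1043838209/29799672
11505404446/328458257
2929725965041/83638318712
1881845304338741/53723242108332
56549304909080915/1614379243439441
294990250527067366961/8421432203871773277
2229243930146609822862590/63640837587273915193571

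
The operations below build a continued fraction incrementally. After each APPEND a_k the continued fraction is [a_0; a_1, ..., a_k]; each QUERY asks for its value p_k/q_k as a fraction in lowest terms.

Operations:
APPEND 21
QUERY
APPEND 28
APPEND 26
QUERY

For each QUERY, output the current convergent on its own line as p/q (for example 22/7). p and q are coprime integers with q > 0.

APPEND 21: p_0 = 21·1 + 0 = 21, q_0 = 21·0 + 1 = 1 → 21/1
APPEND 28: p_1 = 28·21 + 1 = 589, q_1 = 28·1 + 0 = 28 → 589/28
APPEND 26: p_2 = 26·589 + 21 = 15335, q_2 = 26·28 + 1 = 729 → 15335/729

21/1
15335/729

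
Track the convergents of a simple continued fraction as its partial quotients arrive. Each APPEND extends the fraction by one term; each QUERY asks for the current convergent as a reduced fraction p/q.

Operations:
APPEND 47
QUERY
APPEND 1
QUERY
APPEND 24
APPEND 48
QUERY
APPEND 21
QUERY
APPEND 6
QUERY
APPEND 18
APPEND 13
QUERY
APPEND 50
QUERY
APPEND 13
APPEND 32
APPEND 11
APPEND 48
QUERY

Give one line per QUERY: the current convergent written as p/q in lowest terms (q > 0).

APPEND 47: p_0 = 47·1 + 0 = 47, q_0 = 47·0 + 1 = 1 → 47/1
APPEND 1: p_1 = 1·47 + 1 = 48, q_1 = 1·1 + 0 = 1 → 48/1
APPEND 24: p_2 = 24·48 + 47 = 1199, q_2 = 24·1 + 1 = 25 → 1199/25
APPEND 48: p_3 = 48·1199 + 48 = 57600, q_3 = 48·25 + 1 = 1201 → 57600/1201
APPEND 21: p_4 = 21·57600 + 1199 = 1210799, q_4 = 21·1201 + 25 = 25246 → 1210799/25246
APPEND 6: p_5 = 6·1210799 + 57600 = 7322394, q_5 = 6·25246 + 1201 = 152677 → 7322394/152677
APPEND 18: p_6 = 18·7322394 + 1210799 = 133013891, q_6 = 18·152677 + 25246 = 2773432 → 133013891/2773432
APPEND 13: p_7 = 13·133013891 + 7322394 = 1736502977, q_7 = 13·2773432 + 152677 = 36207293 → 1736502977/36207293
APPEND 50: p_8 = 50·1736502977 + 133013891 = 86958162741, q_8 = 50·36207293 + 2773432 = 1813138082 → 86958162741/1813138082
APPEND 13: p_9 = 13·86958162741 + 1736502977 = 1132192618610, q_9 = 13·1813138082 + 36207293 = 23607002359 → 1132192618610/23607002359
APPEND 32: p_10 = 32·1132192618610 + 86958162741 = 36317121958261, q_10 = 32·23607002359 + 1813138082 = 757237213570 → 36317121958261/757237213570
APPEND 11: p_11 = 11·36317121958261 + 1132192618610 = 400620534159481, q_11 = 11·757237213570 + 23607002359 = 8353216351629 → 400620534159481/8353216351629
APPEND 48: p_12 = 48·400620534159481 + 36317121958261 = 19266102761613349, q_12 = 48·8353216351629 + 757237213570 = 401711622091762 → 19266102761613349/401711622091762

47/1
48/1
57600/1201
1210799/25246
7322394/152677
1736502977/36207293
86958162741/1813138082
19266102761613349/401711622091762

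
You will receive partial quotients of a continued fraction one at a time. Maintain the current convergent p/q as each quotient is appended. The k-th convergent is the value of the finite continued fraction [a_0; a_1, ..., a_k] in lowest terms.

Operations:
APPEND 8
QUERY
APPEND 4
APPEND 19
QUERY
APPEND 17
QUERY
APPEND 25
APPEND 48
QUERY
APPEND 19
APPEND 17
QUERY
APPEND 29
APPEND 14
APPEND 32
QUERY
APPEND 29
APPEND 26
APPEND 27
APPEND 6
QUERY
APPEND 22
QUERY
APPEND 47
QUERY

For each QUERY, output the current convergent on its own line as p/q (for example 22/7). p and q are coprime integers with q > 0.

8/1
635/77
10828/1313
13034908/1580609
4227922887/512676650
55298400073574/6705467260827
6822237182974705574/827262416546744621
151219291702242018845/18336805556141221956
7114128947188349591289/862657123555184176553

APPEND 8: p_0 = 8·1 + 0 = 8, q_0 = 8·0 + 1 = 1 → 8/1
APPEND 4: p_1 = 4·8 + 1 = 33, q_1 = 4·1 + 0 = 4 → 33/4
APPEND 19: p_2 = 19·33 + 8 = 635, q_2 = 19·4 + 1 = 77 → 635/77
APPEND 17: p_3 = 17·635 + 33 = 10828, q_3 = 17·77 + 4 = 1313 → 10828/1313
APPEND 25: p_4 = 25·10828 + 635 = 271335, q_4 = 25·1313 + 77 = 32902 → 271335/32902
APPEND 48: p_5 = 48·271335 + 10828 = 13034908, q_5 = 48·32902 + 1313 = 1580609 → 13034908/1580609
APPEND 19: p_6 = 19·13034908 + 271335 = 247934587, q_6 = 19·1580609 + 32902 = 30064473 → 247934587/30064473
APPEND 17: p_7 = 17·247934587 + 13034908 = 4227922887, q_7 = 17·30064473 + 1580609 = 512676650 → 4227922887/512676650
APPEND 29: p_8 = 29·4227922887 + 247934587 = 122857698310, q_8 = 29·512676650 + 30064473 = 14897687323 → 122857698310/14897687323
APPEND 14: p_9 = 14·122857698310 + 4227922887 = 1724235699227, q_9 = 14·14897687323 + 512676650 = 209080299172 → 1724235699227/209080299172
APPEND 32: p_10 = 32·1724235699227 + 122857698310 = 55298400073574, q_10 = 32·209080299172 + 14897687323 = 6705467260827 → 55298400073574/6705467260827
APPEND 29: p_11 = 29·55298400073574 + 1724235699227 = 1605377837832873, q_11 = 29·6705467260827 + 209080299172 = 194667630863155 → 1605377837832873/194667630863155
APPEND 26: p_12 = 26·1605377837832873 + 55298400073574 = 41795122183728272, q_12 = 26·194667630863155 + 6705467260827 = 5068063869702857 → 41795122183728272/5068063869702857
APPEND 27: p_13 = 27·41795122183728272 + 1605377837832873 = 1130073676798496217, q_13 = 27·5068063869702857 + 194667630863155 = 137032392112840294 → 1130073676798496217/137032392112840294
APPEND 6: p_14 = 6·1130073676798496217 + 41795122183728272 = 6822237182974705574, q_14 = 6·137032392112840294 + 5068063869702857 = 827262416546744621 → 6822237182974705574/827262416546744621
APPEND 22: p_15 = 22·6822237182974705574 + 1130073676798496217 = 151219291702242018845, q_15 = 22·827262416546744621 + 137032392112840294 = 18336805556141221956 → 151219291702242018845/18336805556141221956
APPEND 47: p_16 = 47·151219291702242018845 + 6822237182974705574 = 7114128947188349591289, q_16 = 47·18336805556141221956 + 827262416546744621 = 862657123555184176553 → 7114128947188349591289/862657123555184176553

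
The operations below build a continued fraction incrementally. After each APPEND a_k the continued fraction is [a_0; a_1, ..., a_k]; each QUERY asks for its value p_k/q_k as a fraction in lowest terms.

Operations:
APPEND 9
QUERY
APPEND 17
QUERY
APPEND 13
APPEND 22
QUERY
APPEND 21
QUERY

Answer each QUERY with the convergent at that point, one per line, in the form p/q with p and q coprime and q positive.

9/1
154/17
44396/4901
934327/103143

APPEND 9: p_0 = 9·1 + 0 = 9, q_0 = 9·0 + 1 = 1 → 9/1
APPEND 17: p_1 = 17·9 + 1 = 154, q_1 = 17·1 + 0 = 17 → 154/17
APPEND 13: p_2 = 13·154 + 9 = 2011, q_2 = 13·17 + 1 = 222 → 2011/222
APPEND 22: p_3 = 22·2011 + 154 = 44396, q_3 = 22·222 + 17 = 4901 → 44396/4901
APPEND 21: p_4 = 21·44396 + 2011 = 934327, q_4 = 21·4901 + 222 = 103143 → 934327/103143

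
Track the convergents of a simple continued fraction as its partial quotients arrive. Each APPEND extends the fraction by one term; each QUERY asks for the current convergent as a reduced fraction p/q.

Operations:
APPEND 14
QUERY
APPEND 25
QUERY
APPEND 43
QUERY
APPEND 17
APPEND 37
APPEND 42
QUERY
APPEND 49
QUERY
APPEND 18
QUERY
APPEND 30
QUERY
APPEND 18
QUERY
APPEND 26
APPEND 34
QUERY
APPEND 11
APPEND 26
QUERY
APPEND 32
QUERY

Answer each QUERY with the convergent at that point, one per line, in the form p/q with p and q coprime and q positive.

APPEND 14: p_0 = 14·1 + 0 = 14, q_0 = 14·0 + 1 = 1 → 14/1
APPEND 25: p_1 = 25·14 + 1 = 351, q_1 = 25·1 + 0 = 25 → 351/25
APPEND 43: p_2 = 43·351 + 14 = 15107, q_2 = 43·25 + 1 = 1076 → 15107/1076
APPEND 17: p_3 = 17·15107 + 351 = 257170, q_3 = 17·1076 + 25 = 18317 → 257170/18317
APPEND 37: p_4 = 37·257170 + 15107 = 9530397, q_4 = 37·18317 + 1076 = 678805 → 9530397/678805
APPEND 42: p_5 = 42·9530397 + 257170 = 400533844, q_5 = 42·678805 + 18317 = 28528127 → 400533844/28528127
APPEND 49: p_6 = 49·400533844 + 9530397 = 19635688753, q_6 = 49·28528127 + 678805 = 1398557028 → 19635688753/1398557028
APPEND 18: p_7 = 18·19635688753 + 400533844 = 353842931398, q_7 = 18·1398557028 + 28528127 = 25202554631 → 353842931398/25202554631
APPEND 30: p_8 = 30·353842931398 + 19635688753 = 10634923630693, q_8 = 30·25202554631 + 1398557028 = 757475195958 → 10634923630693/757475195958
APPEND 18: p_9 = 18·10634923630693 + 353842931398 = 191782468283872, q_9 = 18·757475195958 + 25202554631 = 13659756081875 → 191782468283872/13659756081875
APPEND 26: p_10 = 26·191782468283872 + 10634923630693 = 4996979099011365, q_10 = 26·13659756081875 + 757475195958 = 355911133324708 → 4996979099011365/355911133324708
APPEND 34: p_11 = 34·4996979099011365 + 191782468283872 = 170089071834670282, q_11 = 34·355911133324708 + 13659756081875 = 12114638289121947 → 170089071834670282/12114638289121947
APPEND 11: p_12 = 11·170089071834670282 + 4996979099011365 = 1875976769280384467, q_12 = 11·12114638289121947 + 355911133324708 = 133616932313666125 → 1875976769280384467/133616932313666125
APPEND 26: p_13 = 26·1875976769280384467 + 170089071834670282 = 48945485073124666424, q_13 = 26·133616932313666125 + 12114638289121947 = 3486154878444441197 → 48945485073124666424/3486154878444441197
APPEND 32: p_14 = 32·48945485073124666424 + 1875976769280384467 = 1568131499109269710035, q_14 = 32·3486154878444441197 + 133616932313666125 = 111690573042535784429 → 1568131499109269710035/111690573042535784429

14/1
351/25
15107/1076
400533844/28528127
19635688753/1398557028
353842931398/25202554631
10634923630693/757475195958
191782468283872/13659756081875
170089071834670282/12114638289121947
48945485073124666424/3486154878444441197
1568131499109269710035/111690573042535784429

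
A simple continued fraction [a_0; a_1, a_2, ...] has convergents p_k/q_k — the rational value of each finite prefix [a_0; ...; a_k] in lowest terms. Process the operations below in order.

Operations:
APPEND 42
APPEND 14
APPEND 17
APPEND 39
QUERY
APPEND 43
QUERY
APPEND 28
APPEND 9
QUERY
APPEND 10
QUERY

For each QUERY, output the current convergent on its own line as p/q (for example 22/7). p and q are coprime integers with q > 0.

APPEND 42: p_0 = 42·1 + 0 = 42, q_0 = 42·0 + 1 = 1 → 42/1
APPEND 14: p_1 = 14·42 + 1 = 589, q_1 = 14·1 + 0 = 14 → 589/14
APPEND 17: p_2 = 17·589 + 42 = 10055, q_2 = 17·14 + 1 = 239 → 10055/239
APPEND 39: p_3 = 39·10055 + 589 = 392734, q_3 = 39·239 + 14 = 9335 → 392734/9335
APPEND 43: p_4 = 43·392734 + 10055 = 16897617, q_4 = 43·9335 + 239 = 401644 → 16897617/401644
APPEND 28: p_5 = 28·16897617 + 392734 = 473526010, q_5 = 28·401644 + 9335 = 11255367 → 473526010/11255367
APPEND 9: p_6 = 9·473526010 + 16897617 = 4278631707, q_6 = 9·11255367 + 401644 = 101699947 → 4278631707/101699947
APPEND 10: p_7 = 10·4278631707 + 473526010 = 43259843080, q_7 = 10·101699947 + 11255367 = 1028254837 → 43259843080/1028254837

392734/9335
16897617/401644
4278631707/101699947
43259843080/1028254837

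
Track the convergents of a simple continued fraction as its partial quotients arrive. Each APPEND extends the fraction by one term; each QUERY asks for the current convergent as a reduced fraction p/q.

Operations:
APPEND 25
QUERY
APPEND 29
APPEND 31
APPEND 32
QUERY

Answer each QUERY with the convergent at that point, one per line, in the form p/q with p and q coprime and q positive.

25/1
721718/28829

APPEND 25: p_0 = 25·1 + 0 = 25, q_0 = 25·0 + 1 = 1 → 25/1
APPEND 29: p_1 = 29·25 + 1 = 726, q_1 = 29·1 + 0 = 29 → 726/29
APPEND 31: p_2 = 31·726 + 25 = 22531, q_2 = 31·29 + 1 = 900 → 22531/900
APPEND 32: p_3 = 32·22531 + 726 = 721718, q_3 = 32·900 + 29 = 28829 → 721718/28829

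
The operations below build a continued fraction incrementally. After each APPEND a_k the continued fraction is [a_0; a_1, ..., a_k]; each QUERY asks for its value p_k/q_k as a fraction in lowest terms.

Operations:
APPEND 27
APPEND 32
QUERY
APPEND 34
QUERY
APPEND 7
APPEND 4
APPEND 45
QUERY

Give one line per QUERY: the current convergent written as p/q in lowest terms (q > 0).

APPEND 27: p_0 = 27·1 + 0 = 27, q_0 = 27·0 + 1 = 1 → 27/1
APPEND 32: p_1 = 32·27 + 1 = 865, q_1 = 32·1 + 0 = 32 → 865/32
APPEND 34: p_2 = 34·865 + 27 = 29437, q_2 = 34·32 + 1 = 1089 → 29437/1089
APPEND 7: p_3 = 7·29437 + 865 = 206924, q_3 = 7·1089 + 32 = 7655 → 206924/7655
APPEND 4: p_4 = 4·206924 + 29437 = 857133, q_4 = 4·7655 + 1089 = 31709 → 857133/31709
APPEND 45: p_5 = 45·857133 + 206924 = 38777909, q_5 = 45·31709 + 7655 = 1434560 → 38777909/1434560

865/32
29437/1089
38777909/1434560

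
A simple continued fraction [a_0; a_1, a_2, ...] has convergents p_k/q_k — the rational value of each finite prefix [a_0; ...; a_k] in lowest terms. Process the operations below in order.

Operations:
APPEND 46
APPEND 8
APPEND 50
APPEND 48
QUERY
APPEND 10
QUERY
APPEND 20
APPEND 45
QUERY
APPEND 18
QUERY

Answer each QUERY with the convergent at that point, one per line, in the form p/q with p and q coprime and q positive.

888177/19256
8900266/192961
8059107631/174724381
145242830855/3148917334

APPEND 46: p_0 = 46·1 + 0 = 46, q_0 = 46·0 + 1 = 1 → 46/1
APPEND 8: p_1 = 8·46 + 1 = 369, q_1 = 8·1 + 0 = 8 → 369/8
APPEND 50: p_2 = 50·369 + 46 = 18496, q_2 = 50·8 + 1 = 401 → 18496/401
APPEND 48: p_3 = 48·18496 + 369 = 888177, q_3 = 48·401 + 8 = 19256 → 888177/19256
APPEND 10: p_4 = 10·888177 + 18496 = 8900266, q_4 = 10·19256 + 401 = 192961 → 8900266/192961
APPEND 20: p_5 = 20·8900266 + 888177 = 178893497, q_5 = 20·192961 + 19256 = 3878476 → 178893497/3878476
APPEND 45: p_6 = 45·178893497 + 8900266 = 8059107631, q_6 = 45·3878476 + 192961 = 174724381 → 8059107631/174724381
APPEND 18: p_7 = 18·8059107631 + 178893497 = 145242830855, q_7 = 18·174724381 + 3878476 = 3148917334 → 145242830855/3148917334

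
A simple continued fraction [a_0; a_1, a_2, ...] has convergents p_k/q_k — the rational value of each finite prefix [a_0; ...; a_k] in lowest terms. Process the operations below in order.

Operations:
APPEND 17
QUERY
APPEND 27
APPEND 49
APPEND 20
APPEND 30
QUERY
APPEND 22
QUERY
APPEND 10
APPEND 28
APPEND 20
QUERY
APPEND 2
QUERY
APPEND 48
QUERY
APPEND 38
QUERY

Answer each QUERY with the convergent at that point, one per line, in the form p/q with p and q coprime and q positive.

APPEND 17: p_0 = 17·1 + 0 = 17, q_0 = 17·0 + 1 = 1 → 17/1
APPEND 27: p_1 = 27·17 + 1 = 460, q_1 = 27·1 + 0 = 27 → 460/27
APPEND 49: p_2 = 49·460 + 17 = 22557, q_2 = 49·27 + 1 = 1324 → 22557/1324
APPEND 20: p_3 = 20·22557 + 460 = 451600, q_3 = 20·1324 + 27 = 26507 → 451600/26507
APPEND 30: p_4 = 30·451600 + 22557 = 13570557, q_4 = 30·26507 + 1324 = 796534 → 13570557/796534
APPEND 22: p_5 = 22·13570557 + 451600 = 299003854, q_5 = 22·796534 + 26507 = 17550255 → 299003854/17550255
APPEND 10: p_6 = 10·299003854 + 13570557 = 3003609097, q_6 = 10·17550255 + 796534 = 176299084 → 3003609097/176299084
APPEND 28: p_7 = 28·3003609097 + 299003854 = 84400058570, q_7 = 28·176299084 + 17550255 = 4953924607 → 84400058570/4953924607
APPEND 20: p_8 = 20·84400058570 + 3003609097 = 1691004780497, q_8 = 20·4953924607 + 176299084 = 99254791224 → 1691004780497/99254791224
APPEND 2: p_9 = 2·1691004780497 + 84400058570 = 3466409619564, q_9 = 2·99254791224 + 4953924607 = 203463507055 → 3466409619564/203463507055
APPEND 48: p_10 = 48·3466409619564 + 1691004780497 = 168078666519569, q_10 = 48·203463507055 + 99254791224 = 9865503129864 → 168078666519569/9865503129864
APPEND 38: p_11 = 38·168078666519569 + 3466409619564 = 6390455737363186, q_11 = 38·9865503129864 + 203463507055 = 375092582441887 → 6390455737363186/375092582441887

17/1
13570557/796534
299003854/17550255
1691004780497/99254791224
3466409619564/203463507055
168078666519569/9865503129864
6390455737363186/375092582441887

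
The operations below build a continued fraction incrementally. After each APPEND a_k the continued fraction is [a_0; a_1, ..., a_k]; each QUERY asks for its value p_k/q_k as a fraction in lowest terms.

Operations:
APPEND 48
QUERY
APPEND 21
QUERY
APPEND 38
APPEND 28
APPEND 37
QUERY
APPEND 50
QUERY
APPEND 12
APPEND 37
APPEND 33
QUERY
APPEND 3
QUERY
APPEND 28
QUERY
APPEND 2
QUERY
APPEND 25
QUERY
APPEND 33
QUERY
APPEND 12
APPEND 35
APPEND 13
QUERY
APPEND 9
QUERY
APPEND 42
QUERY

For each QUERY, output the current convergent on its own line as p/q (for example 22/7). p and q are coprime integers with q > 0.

48/1
1009/21
39847763/829340
1993464079/41489393
29346635535449/610783062401
88928472488733/1850842652668
2519343865219973/52434377337105
5127616202928679/106719597326878
130709748938436948/2720424310509055
4318549331171347963/89880721844125693
23746846726990770825343/494236272800621555185
215544304652552920213690/4486061453952838730343
9076607642134213419800323/188908817338819848229591

APPEND 48: p_0 = 48·1 + 0 = 48, q_0 = 48·0 + 1 = 1 → 48/1
APPEND 21: p_1 = 21·48 + 1 = 1009, q_1 = 21·1 + 0 = 21 → 1009/21
APPEND 38: p_2 = 38·1009 + 48 = 38390, q_2 = 38·21 + 1 = 799 → 38390/799
APPEND 28: p_3 = 28·38390 + 1009 = 1075929, q_3 = 28·799 + 21 = 22393 → 1075929/22393
APPEND 37: p_4 = 37·1075929 + 38390 = 39847763, q_4 = 37·22393 + 799 = 829340 → 39847763/829340
APPEND 50: p_5 = 50·39847763 + 1075929 = 1993464079, q_5 = 50·829340 + 22393 = 41489393 → 1993464079/41489393
APPEND 12: p_6 = 12·1993464079 + 39847763 = 23961416711, q_6 = 12·41489393 + 829340 = 498702056 → 23961416711/498702056
APPEND 37: p_7 = 37·23961416711 + 1993464079 = 888565882386, q_7 = 37·498702056 + 41489393 = 18493465465 → 888565882386/18493465465
APPEND 33: p_8 = 33·888565882386 + 23961416711 = 29346635535449, q_8 = 33·18493465465 + 498702056 = 610783062401 → 29346635535449/610783062401
APPEND 3: p_9 = 3·29346635535449 + 888565882386 = 88928472488733, q_9 = 3·610783062401 + 18493465465 = 1850842652668 → 88928472488733/1850842652668
APPEND 28: p_10 = 28·88928472488733 + 29346635535449 = 2519343865219973, q_10 = 28·1850842652668 + 610783062401 = 52434377337105 → 2519343865219973/52434377337105
APPEND 2: p_11 = 2·2519343865219973 + 88928472488733 = 5127616202928679, q_11 = 2·52434377337105 + 1850842652668 = 106719597326878 → 5127616202928679/106719597326878
APPEND 25: p_12 = 25·5127616202928679 + 2519343865219973 = 130709748938436948, q_12 = 25·106719597326878 + 52434377337105 = 2720424310509055 → 130709748938436948/2720424310509055
APPEND 33: p_13 = 33·130709748938436948 + 5127616202928679 = 4318549331171347963, q_13 = 33·2720424310509055 + 106719597326878 = 89880721844125693 → 4318549331171347963/89880721844125693
APPEND 12: p_14 = 12·4318549331171347963 + 130709748938436948 = 51953301722994612504, q_14 = 12·89880721844125693 + 2720424310509055 = 1081289086440017371 → 51953301722994612504/1081289086440017371
APPEND 35: p_15 = 35·51953301722994612504 + 4318549331171347963 = 1822684109635982785603, q_15 = 35·1081289086440017371 + 89880721844125693 = 37934998747244733678 → 1822684109635982785603/37934998747244733678
APPEND 13: p_16 = 13·1822684109635982785603 + 51953301722994612504 = 23746846726990770825343, q_16 = 13·37934998747244733678 + 1081289086440017371 = 494236272800621555185 → 23746846726990770825343/494236272800621555185
APPEND 9: p_17 = 9·23746846726990770825343 + 1822684109635982785603 = 215544304652552920213690, q_17 = 9·494236272800621555185 + 37934998747244733678 = 4486061453952838730343 → 215544304652552920213690/4486061453952838730343
APPEND 42: p_18 = 42·215544304652552920213690 + 23746846726990770825343 = 9076607642134213419800323, q_18 = 42·4486061453952838730343 + 494236272800621555185 = 188908817338819848229591 → 9076607642134213419800323/188908817338819848229591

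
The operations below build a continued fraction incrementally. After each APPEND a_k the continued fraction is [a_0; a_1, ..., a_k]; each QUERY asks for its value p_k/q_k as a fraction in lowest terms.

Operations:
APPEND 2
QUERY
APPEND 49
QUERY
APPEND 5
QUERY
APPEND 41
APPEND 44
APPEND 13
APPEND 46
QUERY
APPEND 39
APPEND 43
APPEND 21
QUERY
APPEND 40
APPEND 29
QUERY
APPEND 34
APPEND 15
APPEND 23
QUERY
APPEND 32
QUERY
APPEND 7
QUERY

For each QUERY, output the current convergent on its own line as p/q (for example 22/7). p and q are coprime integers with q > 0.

APPEND 2: p_0 = 2·1 + 0 = 2, q_0 = 2·0 + 1 = 1 → 2/1
APPEND 49: p_1 = 49·2 + 1 = 99, q_1 = 49·1 + 0 = 49 → 99/49
APPEND 5: p_2 = 5·99 + 2 = 497, q_2 = 5·49 + 1 = 246 → 497/246
APPEND 41: p_3 = 41·497 + 99 = 20476, q_3 = 41·246 + 49 = 10135 → 20476/10135
APPEND 44: p_4 = 44·20476 + 497 = 901441, q_4 = 44·10135 + 246 = 446186 → 901441/446186
APPEND 13: p_5 = 13·901441 + 20476 = 11739209, q_5 = 13·446186 + 10135 = 5810553 → 11739209/5810553
APPEND 46: p_6 = 46·11739209 + 901441 = 540905055, q_6 = 46·5810553 + 446186 = 267731624 → 540905055/267731624
APPEND 39: p_7 = 39·540905055 + 11739209 = 21107036354, q_7 = 39·267731624 + 5810553 = 10447343889 → 21107036354/10447343889
APPEND 43: p_8 = 43·21107036354 + 540905055 = 908143468277, q_8 = 43·10447343889 + 267731624 = 449503518851 → 908143468277/449503518851
APPEND 21: p_9 = 21·908143468277 + 21107036354 = 19092119870171, q_9 = 21·449503518851 + 10447343889 = 9450021239760 → 19092119870171/9450021239760
APPEND 40: p_10 = 40·19092119870171 + 908143468277 = 764592938275117, q_10 = 40·9450021239760 + 449503518851 = 378450353109251 → 764592938275117/378450353109251
APPEND 29: p_11 = 29·764592938275117 + 19092119870171 = 22192287329848564, q_11 = 29·378450353109251 + 9450021239760 = 10984510261408039 → 22192287329848564/10984510261408039
APPEND 34: p_12 = 34·22192287329848564 + 764592938275117 = 755302362153126293, q_12 = 34·10984510261408039 + 378450353109251 = 373851799240982577 → 755302362153126293/373851799240982577
APPEND 15: p_13 = 15·755302362153126293 + 22192287329848564 = 11351727719626742959, q_13 = 15·373851799240982577 + 10984510261408039 = 5618761498876146694 → 11351727719626742959/5618761498876146694
APPEND 23: p_14 = 23·11351727719626742959 + 755302362153126293 = 261845039913568214350, q_14 = 23·5618761498876146694 + 373851799240982577 = 129605366273392356539 → 261845039913568214350/129605366273392356539
APPEND 32: p_15 = 32·261845039913568214350 + 11351727719626742959 = 8390393004953809602159, q_15 = 32·129605366273392356539 + 5618761498876146694 = 4152990482247431555942 → 8390393004953809602159/4152990482247431555942
APPEND 7: p_16 = 7·8390393004953809602159 + 261845039913568214350 = 58994596074590235429463, q_16 = 7·4152990482247431555942 + 129605366273392356539 = 29200538742005413248133 → 58994596074590235429463/29200538742005413248133

2/1
99/49
497/246
540905055/267731624
19092119870171/9450021239760
22192287329848564/10984510261408039
261845039913568214350/129605366273392356539
8390393004953809602159/4152990482247431555942
58994596074590235429463/29200538742005413248133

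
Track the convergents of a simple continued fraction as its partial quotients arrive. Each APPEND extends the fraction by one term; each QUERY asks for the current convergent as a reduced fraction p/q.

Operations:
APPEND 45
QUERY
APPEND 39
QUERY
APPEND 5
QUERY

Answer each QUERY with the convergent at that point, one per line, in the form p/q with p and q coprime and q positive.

APPEND 45: p_0 = 45·1 + 0 = 45, q_0 = 45·0 + 1 = 1 → 45/1
APPEND 39: p_1 = 39·45 + 1 = 1756, q_1 = 39·1 + 0 = 39 → 1756/39
APPEND 5: p_2 = 5·1756 + 45 = 8825, q_2 = 5·39 + 1 = 196 → 8825/196

45/1
1756/39
8825/196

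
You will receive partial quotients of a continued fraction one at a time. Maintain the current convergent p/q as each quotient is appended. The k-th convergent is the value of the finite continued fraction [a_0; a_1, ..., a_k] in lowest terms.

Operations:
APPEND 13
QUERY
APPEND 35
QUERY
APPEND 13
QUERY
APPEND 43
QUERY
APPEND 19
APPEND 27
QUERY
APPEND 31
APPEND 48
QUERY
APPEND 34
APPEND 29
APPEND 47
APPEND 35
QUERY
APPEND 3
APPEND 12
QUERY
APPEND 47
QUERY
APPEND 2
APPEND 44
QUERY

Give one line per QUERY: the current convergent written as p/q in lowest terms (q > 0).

13/1
456/35
5941/456
255919/19643
131702773/10108814
196339112293/15069960350
319401821214422741/24515608353347683
11927310098980023005/915477757715174647
561550900341874881257/43101701458393360656
50502831774781985444093/3876332451136476782852

APPEND 13: p_0 = 13·1 + 0 = 13, q_0 = 13·0 + 1 = 1 → 13/1
APPEND 35: p_1 = 35·13 + 1 = 456, q_1 = 35·1 + 0 = 35 → 456/35
APPEND 13: p_2 = 13·456 + 13 = 5941, q_2 = 13·35 + 1 = 456 → 5941/456
APPEND 43: p_3 = 43·5941 + 456 = 255919, q_3 = 43·456 + 35 = 19643 → 255919/19643
APPEND 19: p_4 = 19·255919 + 5941 = 4868402, q_4 = 19·19643 + 456 = 373673 → 4868402/373673
APPEND 27: p_5 = 27·4868402 + 255919 = 131702773, q_5 = 27·373673 + 19643 = 10108814 → 131702773/10108814
APPEND 31: p_6 = 31·131702773 + 4868402 = 4087654365, q_6 = 31·10108814 + 373673 = 313746907 → 4087654365/313746907
APPEND 48: p_7 = 48·4087654365 + 131702773 = 196339112293, q_7 = 48·313746907 + 10108814 = 15069960350 → 196339112293/15069960350
APPEND 34: p_8 = 34·196339112293 + 4087654365 = 6679617472327, q_8 = 34·15069960350 + 313746907 = 512692398807 → 6679617472327/512692398807
APPEND 29: p_9 = 29·6679617472327 + 196339112293 = 193905245809776, q_9 = 29·512692398807 + 15069960350 = 14883149525753 → 193905245809776/14883149525753
APPEND 47: p_10 = 47·193905245809776 + 6679617472327 = 9120226170531799, q_10 = 47·14883149525753 + 512692398807 = 700020720109198 → 9120226170531799/700020720109198
APPEND 35: p_11 = 35·9120226170531799 + 193905245809776 = 319401821214422741, q_11 = 35·700020720109198 + 14883149525753 = 24515608353347683 → 319401821214422741/24515608353347683
APPEND 3: p_12 = 3·319401821214422741 + 9120226170531799 = 967325689813800022, q_12 = 3·24515608353347683 + 700020720109198 = 74246845780152247 → 967325689813800022/74246845780152247
APPEND 12: p_13 = 12·967325689813800022 + 319401821214422741 = 11927310098980023005, q_13 = 12·74246845780152247 + 24515608353347683 = 915477757715174647 → 11927310098980023005/915477757715174647
APPEND 47: p_14 = 47·11927310098980023005 + 967325689813800022 = 561550900341874881257, q_14 = 47·915477757715174647 + 74246845780152247 = 43101701458393360656 → 561550900341874881257/43101701458393360656
APPEND 2: p_15 = 2·561550900341874881257 + 11927310098980023005 = 1135029110782729785519, q_15 = 2·43101701458393360656 + 915477757715174647 = 87118880674501895959 → 1135029110782729785519/87118880674501895959
APPEND 44: p_16 = 44·1135029110782729785519 + 561550900341874881257 = 50502831774781985444093, q_16 = 44·87118880674501895959 + 43101701458393360656 = 3876332451136476782852 → 50502831774781985444093/3876332451136476782852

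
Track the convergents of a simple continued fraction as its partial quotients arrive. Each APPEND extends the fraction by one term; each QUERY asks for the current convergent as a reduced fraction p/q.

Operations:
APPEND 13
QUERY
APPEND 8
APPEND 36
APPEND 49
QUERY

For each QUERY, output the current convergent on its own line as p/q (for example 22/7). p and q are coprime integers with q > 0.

13/1
185962/14169

APPEND 13: p_0 = 13·1 + 0 = 13, q_0 = 13·0 + 1 = 1 → 13/1
APPEND 8: p_1 = 8·13 + 1 = 105, q_1 = 8·1 + 0 = 8 → 105/8
APPEND 36: p_2 = 36·105 + 13 = 3793, q_2 = 36·8 + 1 = 289 → 3793/289
APPEND 49: p_3 = 49·3793 + 105 = 185962, q_3 = 49·289 + 8 = 14169 → 185962/14169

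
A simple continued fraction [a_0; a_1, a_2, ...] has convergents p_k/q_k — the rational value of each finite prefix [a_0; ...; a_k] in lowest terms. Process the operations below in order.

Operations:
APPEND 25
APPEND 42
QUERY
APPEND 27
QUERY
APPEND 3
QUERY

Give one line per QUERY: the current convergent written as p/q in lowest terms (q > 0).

APPEND 25: p_0 = 25·1 + 0 = 25, q_0 = 25·0 + 1 = 1 → 25/1
APPEND 42: p_1 = 42·25 + 1 = 1051, q_1 = 42·1 + 0 = 42 → 1051/42
APPEND 27: p_2 = 27·1051 + 25 = 28402, q_2 = 27·42 + 1 = 1135 → 28402/1135
APPEND 3: p_3 = 3·28402 + 1051 = 86257, q_3 = 3·1135 + 42 = 3447 → 86257/3447

1051/42
28402/1135
86257/3447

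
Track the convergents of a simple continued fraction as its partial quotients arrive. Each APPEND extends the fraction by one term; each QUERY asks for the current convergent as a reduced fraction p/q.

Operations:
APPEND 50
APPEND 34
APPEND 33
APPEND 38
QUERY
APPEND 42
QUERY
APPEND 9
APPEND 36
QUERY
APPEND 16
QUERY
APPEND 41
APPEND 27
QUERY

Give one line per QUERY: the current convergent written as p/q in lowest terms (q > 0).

APPEND 50: p_0 = 50·1 + 0 = 50, q_0 = 50·0 + 1 = 1 → 50/1
APPEND 34: p_1 = 34·50 + 1 = 1701, q_1 = 34·1 + 0 = 34 → 1701/34
APPEND 33: p_2 = 33·1701 + 50 = 56183, q_2 = 33·34 + 1 = 1123 → 56183/1123
APPEND 38: p_3 = 38·56183 + 1701 = 2136655, q_3 = 38·1123 + 34 = 42708 → 2136655/42708
APPEND 42: p_4 = 42·2136655 + 56183 = 89795693, q_4 = 42·42708 + 1123 = 1794859 → 89795693/1794859
APPEND 9: p_5 = 9·89795693 + 2136655 = 810297892, q_5 = 9·1794859 + 42708 = 16196439 → 810297892/16196439
APPEND 36: p_6 = 36·810297892 + 89795693 = 29260519805, q_6 = 36·16196439 + 1794859 = 584866663 → 29260519805/584866663
APPEND 16: p_7 = 16·29260519805 + 810297892 = 468978614772, q_7 = 16·584866663 + 16196439 = 9374063047 → 468978614772/9374063047
APPEND 41: p_8 = 41·468978614772 + 29260519805 = 19257383725457, q_8 = 41·9374063047 + 584866663 = 384921451590 → 19257383725457/384921451590
APPEND 27: p_9 = 27·19257383725457 + 468978614772 = 520418339202111, q_9 = 27·384921451590 + 9374063047 = 10402253255977 → 520418339202111/10402253255977

2136655/42708
89795693/1794859
29260519805/584866663
468978614772/9374063047
520418339202111/10402253255977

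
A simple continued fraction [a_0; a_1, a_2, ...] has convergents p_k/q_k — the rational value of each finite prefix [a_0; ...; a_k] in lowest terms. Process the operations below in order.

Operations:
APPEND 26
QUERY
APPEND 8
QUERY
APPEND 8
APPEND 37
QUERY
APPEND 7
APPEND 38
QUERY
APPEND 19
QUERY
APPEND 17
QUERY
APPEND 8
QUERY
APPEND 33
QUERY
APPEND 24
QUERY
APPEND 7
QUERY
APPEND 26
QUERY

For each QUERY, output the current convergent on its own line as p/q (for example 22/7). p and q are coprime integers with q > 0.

APPEND 26: p_0 = 26·1 + 0 = 26, q_0 = 26·0 + 1 = 1 → 26/1
APPEND 8: p_1 = 8·26 + 1 = 209, q_1 = 8·1 + 0 = 8 → 209/8
APPEND 8: p_2 = 8·209 + 26 = 1698, q_2 = 8·8 + 1 = 65 → 1698/65
APPEND 37: p_3 = 37·1698 + 209 = 63035, q_3 = 37·65 + 8 = 2413 → 63035/2413
APPEND 7: p_4 = 7·63035 + 1698 = 442943, q_4 = 7·2413 + 65 = 16956 → 442943/16956
APPEND 38: p_5 = 38·442943 + 63035 = 16894869, q_5 = 38·16956 + 2413 = 646741 → 16894869/646741
APPEND 19: p_6 = 19·16894869 + 442943 = 321445454, q_6 = 19·646741 + 16956 = 12305035 → 321445454/12305035
APPEND 17: p_7 = 17·321445454 + 16894869 = 5481467587, q_7 = 17·12305035 + 646741 = 209832336 → 5481467587/209832336
APPEND 8: p_8 = 8·5481467587 + 321445454 = 44173186150, q_8 = 8·209832336 + 12305035 = 1690963723 → 44173186150/1690963723
APPEND 33: p_9 = 33·44173186150 + 5481467587 = 1463196610537, q_9 = 33·1690963723 + 209832336 = 56011635195 → 1463196610537/56011635195
APPEND 24: p_10 = 24·1463196610537 + 44173186150 = 35160891839038, q_10 = 24·56011635195 + 1690963723 = 1345970208403 → 35160891839038/1345970208403
APPEND 7: p_11 = 7·35160891839038 + 1463196610537 = 247589439483803, q_11 = 7·1345970208403 + 56011635195 = 9477803094016 → 247589439483803/9477803094016
APPEND 26: p_12 = 26·247589439483803 + 35160891839038 = 6472486318417916, q_12 = 26·9477803094016 + 1345970208403 = 247768850652819 → 6472486318417916/247768850652819

26/1
209/8
63035/2413
16894869/646741
321445454/12305035
5481467587/209832336
44173186150/1690963723
1463196610537/56011635195
35160891839038/1345970208403
247589439483803/9477803094016
6472486318417916/247768850652819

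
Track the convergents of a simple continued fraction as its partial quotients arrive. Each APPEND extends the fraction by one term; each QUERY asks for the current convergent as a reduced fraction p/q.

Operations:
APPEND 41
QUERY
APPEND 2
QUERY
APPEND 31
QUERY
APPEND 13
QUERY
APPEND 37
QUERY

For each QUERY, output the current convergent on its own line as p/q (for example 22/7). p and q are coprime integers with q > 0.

41/1
83/2
2614/63
34065/821
1263019/30440

APPEND 41: p_0 = 41·1 + 0 = 41, q_0 = 41·0 + 1 = 1 → 41/1
APPEND 2: p_1 = 2·41 + 1 = 83, q_1 = 2·1 + 0 = 2 → 83/2
APPEND 31: p_2 = 31·83 + 41 = 2614, q_2 = 31·2 + 1 = 63 → 2614/63
APPEND 13: p_3 = 13·2614 + 83 = 34065, q_3 = 13·63 + 2 = 821 → 34065/821
APPEND 37: p_4 = 37·34065 + 2614 = 1263019, q_4 = 37·821 + 63 = 30440 → 1263019/30440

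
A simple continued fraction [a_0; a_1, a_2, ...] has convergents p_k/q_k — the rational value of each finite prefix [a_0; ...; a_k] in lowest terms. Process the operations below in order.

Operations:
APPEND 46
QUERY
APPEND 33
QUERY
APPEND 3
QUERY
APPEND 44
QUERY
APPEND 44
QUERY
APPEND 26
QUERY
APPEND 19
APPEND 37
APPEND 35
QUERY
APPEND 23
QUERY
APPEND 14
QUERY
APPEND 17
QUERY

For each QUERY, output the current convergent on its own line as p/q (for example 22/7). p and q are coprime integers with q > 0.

46/1
1519/33
4603/100
204051/4433
8982847/195152
233758073/5078385
5775882091819/125480812707
133010186160568/2889641095925
1867918488339771/40580456155657
31887624487936675/692757395742094

APPEND 46: p_0 = 46·1 + 0 = 46, q_0 = 46·0 + 1 = 1 → 46/1
APPEND 33: p_1 = 33·46 + 1 = 1519, q_1 = 33·1 + 0 = 33 → 1519/33
APPEND 3: p_2 = 3·1519 + 46 = 4603, q_2 = 3·33 + 1 = 100 → 4603/100
APPEND 44: p_3 = 44·4603 + 1519 = 204051, q_3 = 44·100 + 33 = 4433 → 204051/4433
APPEND 44: p_4 = 44·204051 + 4603 = 8982847, q_4 = 44·4433 + 100 = 195152 → 8982847/195152
APPEND 26: p_5 = 26·8982847 + 204051 = 233758073, q_5 = 26·195152 + 4433 = 5078385 → 233758073/5078385
APPEND 19: p_6 = 19·233758073 + 8982847 = 4450386234, q_6 = 19·5078385 + 195152 = 96684467 → 4450386234/96684467
APPEND 37: p_7 = 37·4450386234 + 233758073 = 164898048731, q_7 = 37·96684467 + 5078385 = 3582403664 → 164898048731/3582403664
APPEND 35: p_8 = 35·164898048731 + 4450386234 = 5775882091819, q_8 = 35·3582403664 + 96684467 = 125480812707 → 5775882091819/125480812707
APPEND 23: p_9 = 23·5775882091819 + 164898048731 = 133010186160568, q_9 = 23·125480812707 + 3582403664 = 2889641095925 → 133010186160568/2889641095925
APPEND 14: p_10 = 14·133010186160568 + 5775882091819 = 1867918488339771, q_10 = 14·2889641095925 + 125480812707 = 40580456155657 → 1867918488339771/40580456155657
APPEND 17: p_11 = 17·1867918488339771 + 133010186160568 = 31887624487936675, q_11 = 17·40580456155657 + 2889641095925 = 692757395742094 → 31887624487936675/692757395742094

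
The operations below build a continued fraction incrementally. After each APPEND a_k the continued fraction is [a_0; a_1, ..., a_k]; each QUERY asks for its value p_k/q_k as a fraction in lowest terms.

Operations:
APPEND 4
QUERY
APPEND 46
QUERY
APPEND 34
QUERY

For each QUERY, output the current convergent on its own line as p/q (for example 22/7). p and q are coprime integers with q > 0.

4/1
185/46
6294/1565

APPEND 4: p_0 = 4·1 + 0 = 4, q_0 = 4·0 + 1 = 1 → 4/1
APPEND 46: p_1 = 46·4 + 1 = 185, q_1 = 46·1 + 0 = 46 → 185/46
APPEND 34: p_2 = 34·185 + 4 = 6294, q_2 = 34·46 + 1 = 1565 → 6294/1565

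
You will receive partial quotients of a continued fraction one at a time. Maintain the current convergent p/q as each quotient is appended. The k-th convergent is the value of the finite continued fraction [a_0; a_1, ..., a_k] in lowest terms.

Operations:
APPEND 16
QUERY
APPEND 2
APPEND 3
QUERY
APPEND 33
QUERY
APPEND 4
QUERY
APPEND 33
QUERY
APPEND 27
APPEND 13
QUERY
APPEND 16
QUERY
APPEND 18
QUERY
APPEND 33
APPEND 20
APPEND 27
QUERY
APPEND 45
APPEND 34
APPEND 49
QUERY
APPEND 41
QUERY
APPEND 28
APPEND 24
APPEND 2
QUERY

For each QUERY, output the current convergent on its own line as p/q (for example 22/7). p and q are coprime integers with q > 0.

APPEND 16: p_0 = 16·1 + 0 = 16, q_0 = 16·0 + 1 = 1 → 16/1
APPEND 2: p_1 = 2·16 + 1 = 33, q_1 = 2·1 + 0 = 2 → 33/2
APPEND 3: p_2 = 3·33 + 16 = 115, q_2 = 3·2 + 1 = 7 → 115/7
APPEND 33: p_3 = 33·115 + 33 = 3828, q_3 = 33·7 + 2 = 233 → 3828/233
APPEND 4: p_4 = 4·3828 + 115 = 15427, q_4 = 4·233 + 7 = 939 → 15427/939
APPEND 33: p_5 = 33·15427 + 3828 = 512919, q_5 = 33·939 + 233 = 31220 → 512919/31220
APPEND 27: p_6 = 27·512919 + 15427 = 13864240, q_6 = 27·31220 + 939 = 843879 → 13864240/843879
APPEND 13: p_7 = 13·13864240 + 512919 = 180748039, q_7 = 13·843879 + 31220 = 11001647 → 180748039/11001647
APPEND 16: p_8 = 16·180748039 + 13864240 = 2905832864, q_8 = 16·11001647 + 843879 = 176870231 → 2905832864/176870231
APPEND 18: p_9 = 18·2905832864 + 180748039 = 52485739591, q_9 = 18·176870231 + 11001647 = 3194665805 → 52485739591/3194665805
APPEND 33: p_10 = 33·52485739591 + 2905832864 = 1734935239367, q_10 = 33·3194665805 + 176870231 = 105600841796 → 1734935239367/105600841796
APPEND 20: p_11 = 20·1734935239367 + 52485739591 = 34751190526931, q_11 = 20·105600841796 + 3194665805 = 2115211501725 → 34751190526931/2115211501725
APPEND 27: p_12 = 27·34751190526931 + 1734935239367 = 940017079466504, q_12 = 27·2115211501725 + 105600841796 = 57216311388371 → 940017079466504/57216311388371
APPEND 45: p_13 = 45·940017079466504 + 34751190526931 = 42335519766519611, q_13 = 45·57216311388371 + 2115211501725 = 2576849223978420 → 42335519766519611/2576849223978420
APPEND 34: p_14 = 34·42335519766519611 + 940017079466504 = 1440347689141133278, q_14 = 34·2576849223978420 + 57216311388371 = 87670089926654651 → 1440347689141133278/87670089926654651
APPEND 49: p_15 = 49·1440347689141133278 + 42335519766519611 = 70619372287682050233, q_15 = 49·87670089926654651 + 2576849223978420 = 4298411255630056319 → 70619372287682050233/4298411255630056319
APPEND 41: p_16 = 41·70619372287682050233 + 1440347689141133278 = 2896834611484105192831, q_16 = 41·4298411255630056319 + 87670089926654651 = 176322531570758963730 → 2896834611484105192831/176322531570758963730
APPEND 28: p_17 = 28·2896834611484105192831 + 70619372287682050233 = 81181988493842627449501, q_17 = 28·176322531570758963730 + 4298411255630056319 = 4941329295236881040759 → 81181988493842627449501/4941329295236881040759
APPEND 24: p_18 = 24·81181988493842627449501 + 2896834611484105192831 = 1951264558463707163980855, q_18 = 24·4941329295236881040759 + 176322531570758963730 = 118768225617255903941946 → 1951264558463707163980855/118768225617255903941946
APPEND 2: p_19 = 2·1951264558463707163980855 + 81181988493842627449501 = 3983711105421256955411211, q_19 = 2·118768225617255903941946 + 4941329295236881040759 = 242477780529748688924651 → 3983711105421256955411211/242477780529748688924651

16/1
115/7
3828/233
15427/939
512919/31220
180748039/11001647
2905832864/176870231
52485739591/3194665805
940017079466504/57216311388371
70619372287682050233/4298411255630056319
2896834611484105192831/176322531570758963730
3983711105421256955411211/242477780529748688924651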